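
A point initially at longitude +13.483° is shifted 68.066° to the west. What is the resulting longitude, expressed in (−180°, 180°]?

-54.583°

Start at +13.483°; shift −68.066° → -54.583°.
-54.583° already lies in (−180°, 180°].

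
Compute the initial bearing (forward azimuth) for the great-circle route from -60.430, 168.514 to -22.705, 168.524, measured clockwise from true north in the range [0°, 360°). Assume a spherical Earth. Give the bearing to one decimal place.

Δλ = 168.524 − 168.514 = 0.010°.
θ = atan2( sin Δλ · cos φ₂ , cos φ₁ · sin φ₂ − sin φ₁ · cos φ₂ · cos Δλ )
  = atan2(0.00016, 0.61187) = 0.015° → normalised to [0°, 360°): 0.015°.

0.0°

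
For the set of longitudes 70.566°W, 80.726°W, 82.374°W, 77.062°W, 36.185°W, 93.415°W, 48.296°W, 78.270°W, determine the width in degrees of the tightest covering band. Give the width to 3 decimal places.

Sort the longitudes: -93.415°, -82.374°, -80.726°, -78.270°, -77.062°, -70.566°, -48.296°, -36.185°.
Eastward gaps between consecutive values (wrapping around): 11.041°, 1.648°, 2.456°, 1.208°, 6.496°, 22.270°, 12.111°, 302.770°.
Largest gap = 302.770° ⇒ minimal covering band is its complement: 360° − 302.770° = 57.230°.
Band runs from -93.415° eastward to -36.185°.

57.230°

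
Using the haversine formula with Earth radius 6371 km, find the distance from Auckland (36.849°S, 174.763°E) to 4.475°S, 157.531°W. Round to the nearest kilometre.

4575 km

Δλ = -157.531 − 174.763 = -332.294°; wrapped into (−180°, 180°]: 27.706°.
Δφ = -4.475 − -36.849 = 32.374°.
a = sin²(Δφ/2) + cos φ₁ · cos φ₂ · sin²(Δλ/2) = 0.123449.
c = 2·atan2(√a, √(1−a)) = 0.71803 rad → d = 6371·c ≈ 4574.59 km.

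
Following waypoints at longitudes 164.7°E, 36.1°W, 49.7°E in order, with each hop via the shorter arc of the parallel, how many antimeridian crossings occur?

1

Leg 1: +164.7° → -36.1°, shortest Δλ = 159.2° (east) — crosses 180°.
Leg 2: -36.1° → +49.7°, shortest Δλ = 85.8° (east) — does not cross 180°.
Total crossings: 1.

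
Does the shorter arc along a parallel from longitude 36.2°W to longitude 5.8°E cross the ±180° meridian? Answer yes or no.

No

Signed shortest Δλ = ((5.8 − -36.2 + 180) mod 360) − 180 = 42.0°.
Going east by 42.0° from -36.2° reaches +5.8° without touching 180°.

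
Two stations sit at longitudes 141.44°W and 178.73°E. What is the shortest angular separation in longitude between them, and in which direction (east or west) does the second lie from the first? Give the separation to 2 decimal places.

Raw difference: 178.73 − -141.44 = 320.17°.
Normalise into (−180°, 180°]: 320.17° − 360° = -39.83°.
Negative ⇒ the second point lies to the west; separation 39.83°.

39.83° west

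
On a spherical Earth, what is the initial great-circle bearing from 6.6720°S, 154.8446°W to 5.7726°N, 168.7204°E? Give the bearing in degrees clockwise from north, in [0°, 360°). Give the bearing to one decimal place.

Δλ = 168.7204 − -154.8446 = 323.5650°; wrapped into (−180°, 180°]: -36.4350°.
θ = atan2( sin Δλ · cos φ₂ , cos φ₁ · sin φ₂ − sin φ₁ · cos φ₂ · cos Δλ )
  = atan2(-0.59090, 0.19290) = -71.921° → normalised to [0°, 360°): 288.079°.

288.1°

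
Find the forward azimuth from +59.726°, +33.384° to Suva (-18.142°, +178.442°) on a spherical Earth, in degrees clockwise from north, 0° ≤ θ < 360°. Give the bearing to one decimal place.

46.5°

Δλ = 178.442 − 33.384 = 145.058°.
θ = atan2( sin Δλ · cos φ₂ , cos φ₁ · sin φ₂ − sin φ₁ · cos φ₂ · cos Δλ )
  = atan2(0.54427, 0.51577) = 46.540° → normalised to [0°, 360°): 46.540°.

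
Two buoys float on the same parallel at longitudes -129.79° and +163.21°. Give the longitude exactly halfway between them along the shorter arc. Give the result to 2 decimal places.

Signed shortest Δλ from -129.79° to +163.21° is -67.00°.
Midpoint longitude = -129.79° + (-67.00°)/2 = -129.79° − 33.50° = -163.29°.
(The naïve average (-129.79 + +163.21)/2 = 16.71° is on the wrong side of the globe.)

-163.29°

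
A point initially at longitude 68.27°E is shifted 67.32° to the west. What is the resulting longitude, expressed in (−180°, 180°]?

0.95°E

Start at +68.27°; shift −67.32° → +0.95°.
+0.95° already lies in (−180°, 180°].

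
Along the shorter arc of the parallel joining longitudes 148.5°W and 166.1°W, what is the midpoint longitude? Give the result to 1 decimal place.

Signed shortest Δλ from -148.5° to -166.1° is -17.6°.
Midpoint longitude = -148.5° + (-17.6°)/2 = -148.5° − 8.8° = -157.3°.

157.3°W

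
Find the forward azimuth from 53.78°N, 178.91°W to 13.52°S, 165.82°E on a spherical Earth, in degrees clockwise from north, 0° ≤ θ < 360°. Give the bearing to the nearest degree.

Δλ = 165.82 − -178.91 = 344.73°; wrapped into (−180°, 180°]: -15.27°.
θ = atan2( sin Δλ · cos φ₂ , cos φ₁ · sin φ₂ − sin φ₁ · cos φ₂ · cos Δλ )
  = atan2(-0.25607, -0.89485) = -164.031° → normalised to [0°, 360°): 195.969°.

196°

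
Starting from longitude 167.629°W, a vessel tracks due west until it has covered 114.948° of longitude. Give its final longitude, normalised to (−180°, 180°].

Start at -167.629°; shift −114.948° → -282.577°.
-282.577° lies outside (−180°, 180°]; add 360° → +77.423°.

77.423°E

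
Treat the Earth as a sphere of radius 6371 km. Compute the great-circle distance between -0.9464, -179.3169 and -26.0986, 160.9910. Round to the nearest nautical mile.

1891 nmi

Δλ = 160.9910 − -179.3169 = 340.3079°; wrapped into (−180°, 180°]: -19.6921°.
Δφ = -26.0986 − -0.9464 = -25.1522°.
a = sin²(Δφ/2) + cos φ₁ · cos φ₂ · sin²(Δλ/2) = 0.073665.
c = 2·atan2(√a, √(1−a)) = 0.54972 rad → d = 6371·c ≈ 3502.29 km ≈ 1891.08 nmi.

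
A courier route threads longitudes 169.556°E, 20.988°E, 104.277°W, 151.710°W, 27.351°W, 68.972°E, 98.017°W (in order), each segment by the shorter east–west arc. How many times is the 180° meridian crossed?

0

Leg 1: +169.556° → +20.988°, shortest Δλ = -148.568° (west) — does not cross 180°.
Leg 2: +20.988° → -104.277°, shortest Δλ = -125.265° (west) — does not cross 180°.
Leg 3: -104.277° → -151.710°, shortest Δλ = -47.433° (west) — does not cross 180°.
Leg 4: -151.710° → -27.351°, shortest Δλ = 124.359° (east) — does not cross 180°.
Leg 5: -27.351° → +68.972°, shortest Δλ = 96.323° (east) — does not cross 180°.
Leg 6: +68.972° → -98.017°, shortest Δλ = -166.989° (west) — does not cross 180°.
Total crossings: 0.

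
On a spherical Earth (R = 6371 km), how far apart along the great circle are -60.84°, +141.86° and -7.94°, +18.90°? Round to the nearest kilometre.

Δλ = 18.90 − 141.86 = -122.96°.
Δφ = -7.94 − -60.84 = 52.90°.
a = sin²(Δφ/2) + cos φ₁ · cos φ₂ · sin²(Δλ/2) = 0.570960.
c = 2·atan2(√a, √(1−a)) = 1.71320 rad → d = 6371·c ≈ 10914.78 km.

10915 km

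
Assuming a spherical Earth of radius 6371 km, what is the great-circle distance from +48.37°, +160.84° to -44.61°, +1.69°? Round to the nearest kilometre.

Δλ = 1.69 − 160.84 = -159.15°.
Δφ = -44.61 − 48.37 = -92.98°.
a = sin²(Δφ/2) + cos φ₁ · cos φ₂ · sin²(Δλ/2) = 0.983439.
c = 2·atan2(√a, √(1−a)) = 2.88350 rad → d = 6371·c ≈ 18370.76 km.

18371 km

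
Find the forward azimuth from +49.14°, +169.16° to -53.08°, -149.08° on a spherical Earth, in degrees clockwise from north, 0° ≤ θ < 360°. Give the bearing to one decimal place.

155.1°

Δλ = -149.08 − 169.16 = -318.24°; wrapped into (−180°, 180°]: 41.76°.
θ = atan2( sin Δλ · cos φ₂ , cos φ₁ · sin φ₂ − sin φ₁ · cos φ₂ · cos Δλ )
  = atan2(0.40007, -0.86192) = 155.101° → normalised to [0°, 360°): 155.101°.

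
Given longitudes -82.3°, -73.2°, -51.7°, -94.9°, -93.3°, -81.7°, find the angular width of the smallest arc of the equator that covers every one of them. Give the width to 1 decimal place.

Sort the longitudes: -94.9°, -93.3°, -82.3°, -81.7°, -73.2°, -51.7°.
Eastward gaps between consecutive values (wrapping around): 1.6°, 11.0°, 0.6°, 8.5°, 21.5°, 316.8°.
Largest gap = 316.8° ⇒ minimal covering band is its complement: 360° − 316.8° = 43.2°.
Band runs from -94.9° eastward to -51.7°.

43.2°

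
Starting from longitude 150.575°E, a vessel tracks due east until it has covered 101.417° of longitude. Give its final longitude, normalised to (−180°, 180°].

Start at +150.575°; shift +101.417° → +251.992°.
+251.992° lies outside (−180°, 180°]; subtract 360° → -108.008°.

108.008°W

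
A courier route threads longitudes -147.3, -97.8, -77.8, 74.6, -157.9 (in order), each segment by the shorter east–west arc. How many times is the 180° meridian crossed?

Leg 1: -147.3° → -97.8°, shortest Δλ = 49.5° (east) — does not cross 180°.
Leg 2: -97.8° → -77.8°, shortest Δλ = 20.0° (east) — does not cross 180°.
Leg 3: -77.8° → +74.6°, shortest Δλ = 152.4° (east) — does not cross 180°.
Leg 4: +74.6° → -157.9°, shortest Δλ = 127.5° (east) — crosses 180°.
Total crossings: 1.

1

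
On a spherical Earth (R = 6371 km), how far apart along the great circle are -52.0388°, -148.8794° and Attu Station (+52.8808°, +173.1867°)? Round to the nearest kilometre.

12190 km

Δλ = 173.1867 − -148.8794 = 322.0661°; wrapped into (−180°, 180°]: -37.9339°.
Δφ = 52.8808 − -52.0388 = 104.9196°.
a = sin²(Δφ/2) + cos φ₁ · cos φ₂ · sin²(Δλ/2) = 0.667947.
c = 2·atan2(√a, √(1−a)) = 1.91335 rad → d = 6371·c ≈ 12189.95 km.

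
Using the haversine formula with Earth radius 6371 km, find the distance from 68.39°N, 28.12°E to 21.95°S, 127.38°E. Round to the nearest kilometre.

Δλ = 127.38 − 28.12 = 99.26°.
Δφ = -21.95 − 68.39 = -90.34°.
a = sin²(Δφ/2) + cos φ₁ · cos φ₂ · sin²(Δλ/2) = 0.701245.
c = 2·atan2(√a, √(1−a)) = 1.98503 rad → d = 6371·c ≈ 12646.64 km.

12647 km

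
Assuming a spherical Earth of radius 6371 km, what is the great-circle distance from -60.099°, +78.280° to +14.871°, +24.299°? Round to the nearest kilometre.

Δλ = 24.299 − 78.280 = -53.981°.
Δφ = 14.871 − -60.099 = 74.970°.
a = sin²(Δφ/2) + cos φ₁ · cos φ₂ · sin²(Δλ/2) = 0.469577.
c = 2·atan2(√a, √(1−a)) = 1.50991 rad → d = 6371·c ≈ 9619.65 km.

9620 km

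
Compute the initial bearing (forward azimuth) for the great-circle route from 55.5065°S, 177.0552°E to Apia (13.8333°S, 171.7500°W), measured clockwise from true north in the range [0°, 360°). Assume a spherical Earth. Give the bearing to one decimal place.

Δλ = -171.7500 − 177.0552 = -348.8052°; wrapped into (−180°, 180°]: 11.1948°.
θ = atan2( sin Δλ · cos φ₂ , cos φ₁ · sin φ₂ − sin φ₁ · cos φ₂ · cos Δλ )
  = atan2(0.18851, 0.64965) = 16.181° → normalised to [0°, 360°): 16.181°.

16.2°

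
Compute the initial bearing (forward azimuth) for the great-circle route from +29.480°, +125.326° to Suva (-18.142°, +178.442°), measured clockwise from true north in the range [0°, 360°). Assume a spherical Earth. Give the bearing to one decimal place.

Δλ = 178.442 − 125.326 = 53.116°.
θ = atan2( sin Δλ · cos φ₂ , cos φ₁ · sin φ₂ − sin φ₁ · cos φ₂ · cos Δλ )
  = atan2(0.76009, -0.55174) = 125.976° → normalised to [0°, 360°): 125.976°.

126.0°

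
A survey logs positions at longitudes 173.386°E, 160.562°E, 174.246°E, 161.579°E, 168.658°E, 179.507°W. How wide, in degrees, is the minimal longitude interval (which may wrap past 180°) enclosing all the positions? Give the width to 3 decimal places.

19.931°

Sort the longitudes: -179.507°, +160.562°, +161.579°, +168.658°, +173.386°, +174.246°.
Eastward gaps between consecutive values (wrapping around): 340.069°, 1.017°, 7.079°, 4.728°, 0.860°, 6.247°.
Largest gap = 340.069° ⇒ minimal covering band is its complement: 360° − 340.069° = 19.931°.
Band runs from +160.562° eastward to -179.507°, crossing the antimeridian.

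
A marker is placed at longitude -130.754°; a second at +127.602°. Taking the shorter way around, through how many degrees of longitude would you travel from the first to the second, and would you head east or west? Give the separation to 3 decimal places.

101.644° west

Raw difference: 127.602 − -130.754 = 258.356°.
Normalise into (−180°, 180°]: 258.356° − 360° = -101.644°.
Negative ⇒ the second point lies to the west; separation 101.644°.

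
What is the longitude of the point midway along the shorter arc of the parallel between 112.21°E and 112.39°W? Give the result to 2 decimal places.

179.91°E

Signed shortest Δλ from +112.21° to -112.39° is +135.40°.
Midpoint longitude = +112.21° + (+135.40°)/2 = +112.21° + 67.70° = +179.91°.
(The naïve average (+112.21 + -112.39)/2 = -0.09° is on the wrong side of the globe.)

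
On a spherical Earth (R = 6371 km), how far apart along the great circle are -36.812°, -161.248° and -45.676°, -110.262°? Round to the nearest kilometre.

Δλ = -110.262 − -161.248 = 50.986°.
Δφ = -45.676 − -36.812 = -8.864°.
a = sin²(Δφ/2) + cos φ₁ · cos φ₂ · sin²(Δλ/2) = 0.109597.
c = 2·atan2(√a, √(1−a)) = 0.67484 rad → d = 6371·c ≈ 4299.41 km.

4299 km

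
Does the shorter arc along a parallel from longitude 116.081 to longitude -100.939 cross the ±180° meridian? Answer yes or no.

Yes

Naïve |-100.939 − 116.081| = 217.02° > 180°, so the shorter arc goes the other way round — across 180°.
Signed shortest Δλ = ((-100.939 − 116.081 + 180) mod 360) − 180 = 142.98°.
Going east by 142.98° from +116.081° passes through 180° before reaching -100.939°.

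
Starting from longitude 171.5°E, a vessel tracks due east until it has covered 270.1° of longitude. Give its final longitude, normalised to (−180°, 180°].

81.6°E

Start at +171.5°; shift +270.1° → +441.6°.
+441.6° lies outside (−180°, 180°]; subtract 360° → +81.6°.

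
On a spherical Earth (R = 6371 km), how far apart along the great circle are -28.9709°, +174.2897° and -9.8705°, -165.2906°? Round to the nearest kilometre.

3005 km

Δλ = -165.2906 − 174.2897 = -339.5803°; wrapped into (−180°, 180°]: 20.4197°.
Δφ = -9.8705 − -28.9709 = 19.1004°.
a = sin²(Δφ/2) + cos φ₁ · cos φ₂ · sin²(Δλ/2) = 0.054607.
c = 2·atan2(√a, √(1−a)) = 0.47173 rad → d = 6371·c ≈ 3005.36 km.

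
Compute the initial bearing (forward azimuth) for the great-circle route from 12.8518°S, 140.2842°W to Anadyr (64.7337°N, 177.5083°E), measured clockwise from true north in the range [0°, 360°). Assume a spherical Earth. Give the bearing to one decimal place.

343.2°

Δλ = 177.5083 − -140.2842 = 317.7925°; wrapped into (−180°, 180°]: -42.2075°.
θ = atan2( sin Δλ · cos φ₂ , cos φ₁ · sin φ₂ − sin φ₁ · cos φ₂ · cos Δλ )
  = atan2(-0.28675, 0.95200) = -16.763° → normalised to [0°, 360°): 343.237°.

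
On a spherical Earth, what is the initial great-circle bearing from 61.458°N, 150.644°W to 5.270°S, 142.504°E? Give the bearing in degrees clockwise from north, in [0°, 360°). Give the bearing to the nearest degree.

247°

Δλ = 142.504 − -150.644 = 293.148°; wrapped into (−180°, 180°]: -66.852°.
θ = atan2( sin Δλ · cos φ₂ , cos φ₁ · sin φ₂ − sin φ₁ · cos φ₂ · cos Δλ )
  = atan2(-0.91561, -0.38776) = -112.953° → normalised to [0°, 360°): 247.047°.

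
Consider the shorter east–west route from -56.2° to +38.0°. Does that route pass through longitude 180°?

No

Signed shortest Δλ = ((38.0 − -56.2 + 180) mod 360) − 180 = 94.2°.
Going east by 94.2° from -56.2° reaches +38.0° without touching 180°.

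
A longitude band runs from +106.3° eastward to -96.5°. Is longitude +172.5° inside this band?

Yes

Band width going east from +106.3° to -96.5°: ((-96.5 − 106.3) mod 360) = 157.2°.
Offset of +172.5° east of the west edge: ((172.5 − 106.3) mod 360) = 66.2°.
66.2° ≤ 157.2° ⇒ inside.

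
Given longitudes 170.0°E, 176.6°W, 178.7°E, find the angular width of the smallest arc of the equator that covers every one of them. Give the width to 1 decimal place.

13.4°

Sort the longitudes: -176.6°, +170.0°, +178.7°.
Eastward gaps between consecutive values (wrapping around): 346.6°, 8.7°, 4.7°.
Largest gap = 346.6° ⇒ minimal covering band is its complement: 360° − 346.6° = 13.4°.
Band runs from +170.0° eastward to -176.6°, crossing the antimeridian.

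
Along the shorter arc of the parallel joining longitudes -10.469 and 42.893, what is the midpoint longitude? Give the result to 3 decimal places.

Signed shortest Δλ from -10.469° to +42.893° is +53.362°.
Midpoint longitude = -10.469° + (+53.362°)/2 = -10.469° + 26.681° = +16.212°.

+16.212°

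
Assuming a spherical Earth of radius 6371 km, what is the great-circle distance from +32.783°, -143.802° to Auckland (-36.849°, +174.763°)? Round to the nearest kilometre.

8857 km

Δλ = 174.763 − -143.802 = 318.565°; wrapped into (−180°, 180°]: -41.435°.
Δφ = -36.849 − 32.783 = -69.632°.
a = sin²(Δφ/2) + cos φ₁ · cos φ₂ · sin²(Δλ/2) = 0.410170.
c = 2·atan2(√a, √(1−a)) = 1.39016 rad → d = 6371·c ≈ 8856.68 km.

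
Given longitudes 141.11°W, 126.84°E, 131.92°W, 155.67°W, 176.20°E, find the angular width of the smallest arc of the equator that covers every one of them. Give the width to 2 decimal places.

101.24°

Sort the longitudes: -155.67°, -141.11°, -131.92°, +126.84°, +176.20°.
Eastward gaps between consecutive values (wrapping around): 14.56°, 9.19°, 258.76°, 49.36°, 28.13°.
Largest gap = 258.76° ⇒ minimal covering band is its complement: 360° − 258.76° = 101.24°.
Band runs from +126.84° eastward to -131.92°, crossing the antimeridian.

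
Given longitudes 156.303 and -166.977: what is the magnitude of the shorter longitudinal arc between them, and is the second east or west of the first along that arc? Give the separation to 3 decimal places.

Raw difference: -166.977 − 156.303 = -323.28°.
Normalise into (−180°, 180°]: -323.28° + 360° = 36.72°.
Positive ⇒ the second point lies to the east; separation 36.720°.

36.720° east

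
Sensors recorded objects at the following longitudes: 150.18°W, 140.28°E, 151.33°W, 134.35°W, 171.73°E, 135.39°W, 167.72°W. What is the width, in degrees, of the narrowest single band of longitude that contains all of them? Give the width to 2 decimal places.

85.37°

Sort the longitudes: -167.72°, -151.33°, -150.18°, -135.39°, -134.35°, +140.28°, +171.73°.
Eastward gaps between consecutive values (wrapping around): 16.39°, 1.15°, 14.79°, 1.04°, 274.63°, 31.45°, 20.55°.
Largest gap = 274.63° ⇒ minimal covering band is its complement: 360° − 274.63° = 85.37°.
Band runs from +140.28° eastward to -134.35°, crossing the antimeridian.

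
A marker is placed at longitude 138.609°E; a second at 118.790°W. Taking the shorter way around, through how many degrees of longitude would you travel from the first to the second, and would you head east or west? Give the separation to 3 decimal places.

Raw difference: -118.790 − 138.609 = -257.399°.
Normalise into (−180°, 180°]: -257.399° + 360° = 102.601°.
Positive ⇒ the second point lies to the east; separation 102.601°.

102.601° east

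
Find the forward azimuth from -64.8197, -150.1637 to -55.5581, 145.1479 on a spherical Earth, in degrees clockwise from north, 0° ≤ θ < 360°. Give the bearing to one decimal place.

255.5°

Δλ = 145.1479 − -150.1637 = 295.3116°; wrapped into (−180°, 180°]: -64.6884°.
θ = atan2( sin Δλ · cos φ₂ , cos φ₁ · sin φ₂ − sin φ₁ · cos φ₂ · cos Δλ )
  = atan2(-0.51127, -0.13206) = -104.482° → normalised to [0°, 360°): 255.518°.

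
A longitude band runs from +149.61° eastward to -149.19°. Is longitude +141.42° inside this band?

No

Band width going east from +149.61° to -149.19°: ((-149.19 − 149.61) mod 360) = 61.20°.
Offset of +141.42° east of the west edge: ((141.42 − 149.61) mod 360) = 351.81°.
351.81° > 61.20° ⇒ outside.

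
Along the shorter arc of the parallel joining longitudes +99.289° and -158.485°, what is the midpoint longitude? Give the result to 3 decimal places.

Signed shortest Δλ from +99.289° to -158.485° is +102.226°.
Midpoint longitude = +99.289° + (+102.226°)/2 = +99.289° + 51.113° = +150.402°.
(The naïve average (+99.289 + -158.485)/2 = -29.598° is on the wrong side of the globe.)

+150.402°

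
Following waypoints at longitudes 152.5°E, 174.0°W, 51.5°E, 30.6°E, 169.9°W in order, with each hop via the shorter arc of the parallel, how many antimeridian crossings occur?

Leg 1: +152.5° → -174.0°, shortest Δλ = 33.5° (east) — crosses 180°.
Leg 2: -174.0° → +51.5°, shortest Δλ = -134.5° (west) — crosses 180°.
Leg 3: +51.5° → +30.6°, shortest Δλ = -20.9° (west) — does not cross 180°.
Leg 4: +30.6° → -169.9°, shortest Δλ = 159.5° (east) — crosses 180°.
Total crossings: 3.

3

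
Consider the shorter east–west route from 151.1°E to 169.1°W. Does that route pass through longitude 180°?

Naïve |-169.1 − 151.1| = 320.2° > 180°, so the shorter arc goes the other way round — across 180°.
Signed shortest Δλ = ((-169.1 − 151.1 + 180) mod 360) − 180 = 39.8°.
Going east by 39.8° from +151.1° passes through 180° before reaching -169.1°.

Yes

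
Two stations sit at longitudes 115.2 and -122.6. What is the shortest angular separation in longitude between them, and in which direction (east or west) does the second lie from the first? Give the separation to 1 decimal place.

Raw difference: -122.6 − 115.2 = -237.8°.
Normalise into (−180°, 180°]: -237.8° + 360° = 122.2°.
Positive ⇒ the second point lies to the east; separation 122.2°.

122.2° east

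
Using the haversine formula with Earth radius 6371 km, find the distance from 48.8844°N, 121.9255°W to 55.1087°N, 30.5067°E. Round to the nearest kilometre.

Δλ = 30.5067 − -121.9255 = 152.4322°.
Δφ = 55.1087 − 48.8844 = 6.2243°.
a = sin²(Δφ/2) + cos φ₁ · cos φ₂ · sin²(Δλ/2) = 0.357744.
c = 2·atan2(√a, √(1−a)) = 1.28230 rad → d = 6371·c ≈ 8169.53 km.

8170 km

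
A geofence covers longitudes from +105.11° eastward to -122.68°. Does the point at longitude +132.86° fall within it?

Yes

Band width going east from +105.11° to -122.68°: ((-122.68 − 105.11) mod 360) = 132.21°.
Offset of +132.86° east of the west edge: ((132.86 − 105.11) mod 360) = 27.75°.
27.75° ≤ 132.21° ⇒ inside.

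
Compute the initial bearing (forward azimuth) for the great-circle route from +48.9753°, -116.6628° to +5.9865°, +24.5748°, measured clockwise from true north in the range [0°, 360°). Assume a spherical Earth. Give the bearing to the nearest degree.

44°

Δλ = 24.5748 − -116.6628 = 141.2376°.
θ = atan2( sin Δλ · cos φ₂ , cos φ₁ · sin φ₂ − sin φ₁ · cos φ₂ · cos Δλ )
  = atan2(0.62268, 0.65351) = 43.616° → normalised to [0°, 360°): 43.616°.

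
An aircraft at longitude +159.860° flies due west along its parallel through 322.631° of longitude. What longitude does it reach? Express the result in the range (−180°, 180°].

-162.771°

Start at +159.860°; shift −322.631° → -162.771°.
-162.771° already lies in (−180°, 180°].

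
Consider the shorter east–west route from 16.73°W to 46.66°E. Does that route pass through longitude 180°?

No

Signed shortest Δλ = ((46.66 − -16.73 + 180) mod 360) − 180 = 63.39°.
Going east by 63.39° from -16.73° reaches +46.66° without touching 180°.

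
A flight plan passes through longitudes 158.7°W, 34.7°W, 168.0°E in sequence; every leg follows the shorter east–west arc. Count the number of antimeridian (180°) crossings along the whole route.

Leg 1: -158.7° → -34.7°, shortest Δλ = 124.0° (east) — does not cross 180°.
Leg 2: -34.7° → +168.0°, shortest Δλ = -157.3° (west) — crosses 180°.
Total crossings: 1.

1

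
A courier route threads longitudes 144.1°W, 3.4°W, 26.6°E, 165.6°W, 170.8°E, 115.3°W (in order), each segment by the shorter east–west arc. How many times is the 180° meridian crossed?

3

Leg 1: -144.1° → -3.4°, shortest Δλ = 140.7° (east) — does not cross 180°.
Leg 2: -3.4° → +26.6°, shortest Δλ = 30.0° (east) — does not cross 180°.
Leg 3: +26.6° → -165.6°, shortest Δλ = 167.8° (east) — crosses 180°.
Leg 4: -165.6° → +170.8°, shortest Δλ = -23.6° (west) — crosses 180°.
Leg 5: +170.8° → -115.3°, shortest Δλ = 73.9° (east) — crosses 180°.
Total crossings: 3.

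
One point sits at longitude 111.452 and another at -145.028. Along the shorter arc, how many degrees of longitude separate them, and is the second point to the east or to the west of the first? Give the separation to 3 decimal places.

103.520° east

Raw difference: -145.028 − 111.452 = -256.48°.
Normalise into (−180°, 180°]: -256.48° + 360° = 103.52°.
Positive ⇒ the second point lies to the east; separation 103.520°.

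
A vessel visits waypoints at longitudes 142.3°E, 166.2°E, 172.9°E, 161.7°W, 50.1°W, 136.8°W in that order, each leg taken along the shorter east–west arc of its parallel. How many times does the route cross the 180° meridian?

Leg 1: +142.3° → +166.2°, shortest Δλ = 23.9° (east) — does not cross 180°.
Leg 2: +166.2° → +172.9°, shortest Δλ = 6.7° (east) — does not cross 180°.
Leg 3: +172.9° → -161.7°, shortest Δλ = 25.4° (east) — crosses 180°.
Leg 4: -161.7° → -50.1°, shortest Δλ = 111.6° (east) — does not cross 180°.
Leg 5: -50.1° → -136.8°, shortest Δλ = -86.7° (west) — does not cross 180°.
Total crossings: 1.

1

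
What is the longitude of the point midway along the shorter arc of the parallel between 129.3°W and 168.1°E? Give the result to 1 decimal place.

160.6°W

Signed shortest Δλ from -129.3° to +168.1° is -62.6°.
Midpoint longitude = -129.3° + (-62.6°)/2 = -129.3° − 31.3° = -160.6°.
(The naïve average (-129.3 + +168.1)/2 = 19.4° is on the wrong side of the globe.)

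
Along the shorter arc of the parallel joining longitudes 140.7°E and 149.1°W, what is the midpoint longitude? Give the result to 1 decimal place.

Signed shortest Δλ from +140.7° to -149.1° is +70.2°.
Midpoint longitude = +140.7° + (+70.2°)/2 = +140.7° + 35.1° = +175.8°.
(The naïve average (+140.7 + -149.1)/2 = -4.2° is on the wrong side of the globe.)

175.8°E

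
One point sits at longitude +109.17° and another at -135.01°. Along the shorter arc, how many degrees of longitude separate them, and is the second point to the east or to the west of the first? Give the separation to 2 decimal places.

Raw difference: -135.01 − 109.17 = -244.18°.
Normalise into (−180°, 180°]: -244.18° + 360° = 115.82°.
Positive ⇒ the second point lies to the east; separation 115.82°.

115.82° east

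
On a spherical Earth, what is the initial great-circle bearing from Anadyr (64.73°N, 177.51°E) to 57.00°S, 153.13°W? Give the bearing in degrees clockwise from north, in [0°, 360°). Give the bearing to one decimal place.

161.3°

Δλ = -153.13 − 177.51 = -330.64°; wrapped into (−180°, 180°]: 29.36°.
θ = atan2( sin Δλ · cos φ₂ , cos φ₁ · sin φ₂ − sin φ₁ · cos φ₂ · cos Δλ )
  = atan2(0.26703, -0.78727) = 161.264° → normalised to [0°, 360°): 161.264°.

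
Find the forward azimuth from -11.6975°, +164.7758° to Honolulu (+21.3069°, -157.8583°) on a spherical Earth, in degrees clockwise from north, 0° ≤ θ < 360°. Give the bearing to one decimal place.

48.2°

Δλ = -157.8583 − 164.7758 = -322.6341°; wrapped into (−180°, 180°]: 37.3659°.
θ = atan2( sin Δλ · cos φ₂ , cos φ₁ · sin φ₂ − sin φ₁ · cos φ₂ · cos Δλ )
  = atan2(0.56542, 0.50594) = 48.178° → normalised to [0°, 360°): 48.178°.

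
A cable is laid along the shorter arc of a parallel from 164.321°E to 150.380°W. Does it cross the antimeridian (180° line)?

Naïve |-150.380 − 164.321| = 314.701° > 180°, so the shorter arc goes the other way round — across 180°.
Signed shortest Δλ = ((-150.380 − 164.321 + 180) mod 360) − 180 = 45.299°.
Going east by 45.299° from +164.321° passes through 180° before reaching -150.380°.

Yes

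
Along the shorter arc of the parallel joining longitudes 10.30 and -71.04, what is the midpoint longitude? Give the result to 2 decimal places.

-30.37°

Signed shortest Δλ from +10.30° to -71.04° is -81.34°.
Midpoint longitude = +10.30° + (-81.34°)/2 = +10.30° − 40.67° = -30.37°.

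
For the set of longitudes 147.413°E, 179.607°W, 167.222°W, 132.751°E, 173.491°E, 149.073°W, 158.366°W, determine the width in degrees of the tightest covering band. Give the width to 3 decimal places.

78.176°

Sort the longitudes: -179.607°, -167.222°, -158.366°, -149.073°, +132.751°, +147.413°, +173.491°.
Eastward gaps between consecutive values (wrapping around): 12.385°, 8.856°, 9.293°, 281.824°, 14.662°, 26.078°, 6.902°.
Largest gap = 281.824° ⇒ minimal covering band is its complement: 360° − 281.824° = 78.176°.
Band runs from +132.751° eastward to -149.073°, crossing the antimeridian.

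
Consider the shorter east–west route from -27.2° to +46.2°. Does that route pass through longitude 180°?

No

Signed shortest Δλ = ((46.2 − -27.2 + 180) mod 360) − 180 = 73.4°.
Going east by 73.4° from -27.2° reaches +46.2° without touching 180°.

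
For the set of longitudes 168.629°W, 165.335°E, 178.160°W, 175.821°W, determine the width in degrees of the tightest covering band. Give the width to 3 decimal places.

26.036°

Sort the longitudes: -178.160°, -175.821°, -168.629°, +165.335°.
Eastward gaps between consecutive values (wrapping around): 2.339°, 7.192°, 333.964°, 16.505°.
Largest gap = 333.964° ⇒ minimal covering band is its complement: 360° − 333.964° = 26.036°.
Band runs from +165.335° eastward to -168.629°, crossing the antimeridian.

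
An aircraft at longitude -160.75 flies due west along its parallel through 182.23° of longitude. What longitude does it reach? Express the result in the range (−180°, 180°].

Start at -160.75°; shift −182.23° → -342.98°.
-342.98° lies outside (−180°, 180°]; add 360° → +17.02°.

+17.02°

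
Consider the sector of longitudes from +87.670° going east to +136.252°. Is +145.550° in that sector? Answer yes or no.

No

Band width going east from +87.670° to +136.252°: ((136.252 − 87.670) mod 360) = 48.582°.
Offset of +145.550° east of the west edge: ((145.550 − 87.670) mod 360) = 57.880°.
57.880° > 48.582° ⇒ outside.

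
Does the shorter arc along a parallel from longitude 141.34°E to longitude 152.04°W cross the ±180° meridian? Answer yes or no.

Yes

Naïve |-152.04 − 141.34| = 293.38° > 180°, so the shorter arc goes the other way round — across 180°.
Signed shortest Δλ = ((-152.04 − 141.34 + 180) mod 360) − 180 = 66.62°.
Going east by 66.62° from +141.34° passes through 180° before reaching -152.04°.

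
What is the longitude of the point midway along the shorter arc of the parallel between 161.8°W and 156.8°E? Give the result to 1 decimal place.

Signed shortest Δλ from -161.8° to +156.8° is -41.4°.
Midpoint longitude = -161.8° + (-41.4°)/2 = -161.8° − 20.7° = -182.5°.
Normalise into (−180°, 180°]: +177.5°.
(The naïve average (-161.8 + +156.8)/2 = -2.5° is on the wrong side of the globe.)

177.5°E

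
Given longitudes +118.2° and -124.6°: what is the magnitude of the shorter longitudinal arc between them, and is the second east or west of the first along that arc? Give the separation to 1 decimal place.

117.2° east

Raw difference: -124.6 − 118.2 = -242.8°.
Normalise into (−180°, 180°]: -242.8° + 360° = 117.2°.
Positive ⇒ the second point lies to the east; separation 117.2°.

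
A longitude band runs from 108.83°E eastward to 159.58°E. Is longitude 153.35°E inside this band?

Band width going east from +108.83° to +159.58°: ((159.58 − 108.83) mod 360) = 50.75°.
Offset of +153.35° east of the west edge: ((153.35 − 108.83) mod 360) = 44.52°.
44.52° ≤ 50.75° ⇒ inside.

Yes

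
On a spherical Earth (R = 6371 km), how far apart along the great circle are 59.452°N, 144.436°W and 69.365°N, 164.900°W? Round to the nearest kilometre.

Δλ = -164.900 − -144.436 = -20.464°.
Δφ = 69.365 − 59.452 = 9.913°.
a = sin²(Δφ/2) + cos φ₁ · cos φ₂ · sin²(Δλ/2) = 0.013117.
c = 2·atan2(√a, √(1−a)) = 0.22956 rad → d = 6371·c ≈ 1462.53 km.

1463 km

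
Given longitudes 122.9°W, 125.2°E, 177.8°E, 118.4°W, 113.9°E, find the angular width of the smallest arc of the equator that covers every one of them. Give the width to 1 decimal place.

127.7°

Sort the longitudes: -122.9°, -118.4°, +113.9°, +125.2°, +177.8°.
Eastward gaps between consecutive values (wrapping around): 4.5°, 232.3°, 11.3°, 52.6°, 59.3°.
Largest gap = 232.3° ⇒ minimal covering band is its complement: 360° − 232.3° = 127.7°.
Band runs from +113.9° eastward to -118.4°, crossing the antimeridian.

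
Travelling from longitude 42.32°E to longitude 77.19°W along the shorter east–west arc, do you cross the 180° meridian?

Signed shortest Δλ = ((-77.19 − 42.32 + 180) mod 360) − 180 = -119.51°.
Going west by 119.51° from +42.32° reaches -77.19° without touching 180°.

No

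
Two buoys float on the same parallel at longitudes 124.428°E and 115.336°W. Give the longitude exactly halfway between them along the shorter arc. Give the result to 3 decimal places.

175.454°W

Signed shortest Δλ from +124.428° to -115.336° is +120.236°.
Midpoint longitude = +124.428° + (+120.236°)/2 = +124.428° + 60.118° = +184.546°.
Normalise into (−180°, 180°]: -175.454°.
(The naïve average (+124.428 + -115.336)/2 = 4.546° is on the wrong side of the globe.)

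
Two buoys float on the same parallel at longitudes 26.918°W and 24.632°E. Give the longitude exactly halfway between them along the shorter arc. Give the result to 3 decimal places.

1.143°W

Signed shortest Δλ from -26.918° to +24.632° is +51.550°.
Midpoint longitude = -26.918° + (+51.550°)/2 = -26.918° + 25.775° = -1.143°.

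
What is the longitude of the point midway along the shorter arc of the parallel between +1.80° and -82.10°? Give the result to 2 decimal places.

Signed shortest Δλ from +1.80° to -82.10° is -83.90°.
Midpoint longitude = +1.80° + (-83.90°)/2 = +1.80° − 41.95° = -40.15°.

-40.15°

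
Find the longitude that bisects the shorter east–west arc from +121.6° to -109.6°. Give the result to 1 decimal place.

Signed shortest Δλ from +121.6° to -109.6° is +128.8°.
Midpoint longitude = +121.6° + (+128.8°)/2 = +121.6° + 64.4° = +186.0°.
Normalise into (−180°, 180°]: -174.0°.
(The naïve average (+121.6 + -109.6)/2 = 6.0° is on the wrong side of the globe.)

-174.0°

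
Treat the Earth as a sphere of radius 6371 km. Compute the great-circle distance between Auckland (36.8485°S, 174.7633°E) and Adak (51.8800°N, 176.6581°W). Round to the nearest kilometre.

9901 km

Δλ = -176.6581 − 174.7633 = -351.4214°; wrapped into (−180°, 180°]: 8.5786°.
Δφ = 51.8800 − -36.8485 = 88.7285°.
a = sin²(Δφ/2) + cos φ₁ · cos φ₂ · sin²(Δλ/2) = 0.491668.
c = 2·atan2(√a, √(1−a)) = 1.55413 rad → d = 6371·c ≈ 9901.38 km.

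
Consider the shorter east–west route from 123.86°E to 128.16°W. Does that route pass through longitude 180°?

Naïve |-128.16 − 123.86| = 252.02° > 180°, so the shorter arc goes the other way round — across 180°.
Signed shortest Δλ = ((-128.16 − 123.86 + 180) mod 360) − 180 = 107.98°.
Going east by 107.98° from +123.86° passes through 180° before reaching -128.16°.

Yes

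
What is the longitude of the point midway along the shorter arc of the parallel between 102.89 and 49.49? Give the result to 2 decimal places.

+76.19°

Signed shortest Δλ from +102.89° to +49.49° is -53.40°.
Midpoint longitude = +102.89° + (-53.40°)/2 = +102.89° − 26.70° = +76.19°.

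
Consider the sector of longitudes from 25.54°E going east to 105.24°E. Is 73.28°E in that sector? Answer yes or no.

Yes

Band width going east from +25.54° to +105.24°: ((105.24 − 25.54) mod 360) = 79.70°.
Offset of +73.28° east of the west edge: ((73.28 − 25.54) mod 360) = 47.74°.
47.74° ≤ 79.70° ⇒ inside.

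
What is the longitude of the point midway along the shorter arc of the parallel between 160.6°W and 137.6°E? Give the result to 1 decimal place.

168.5°E

Signed shortest Δλ from -160.6° to +137.6° is -61.8°.
Midpoint longitude = -160.6° + (-61.8°)/2 = -160.6° − 30.9° = -191.5°.
Normalise into (−180°, 180°]: +168.5°.
(The naïve average (-160.6 + +137.6)/2 = -11.5° is on the wrong side of the globe.)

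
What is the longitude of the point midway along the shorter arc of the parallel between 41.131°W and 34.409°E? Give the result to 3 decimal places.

3.361°W

Signed shortest Δλ from -41.131° to +34.409° is +75.540°.
Midpoint longitude = -41.131° + (+75.540°)/2 = -41.131° + 37.770° = -3.361°.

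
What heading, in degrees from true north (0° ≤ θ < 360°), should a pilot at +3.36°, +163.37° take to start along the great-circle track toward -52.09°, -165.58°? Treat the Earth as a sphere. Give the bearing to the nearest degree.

Δλ = -165.58 − 163.37 = -328.95°; wrapped into (−180°, 180°]: 31.05°.
θ = atan2( sin Δλ · cos φ₂ , cos φ₁ · sin φ₂ − sin φ₁ · cos φ₂ · cos Δλ )
  = atan2(0.31691, -0.81847) = 158.834° → normalised to [0°, 360°): 158.834°.

159°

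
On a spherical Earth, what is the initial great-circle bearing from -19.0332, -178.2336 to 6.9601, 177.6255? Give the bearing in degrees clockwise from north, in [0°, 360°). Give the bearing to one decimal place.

350.7°

Δλ = 177.6255 − -178.2336 = 355.8591°; wrapped into (−180°, 180°]: -4.1409°.
θ = atan2( sin Δλ · cos φ₂ , cos φ₁ · sin φ₂ − sin φ₁ · cos φ₂ · cos Δλ )
  = atan2(-0.07168, 0.43742) = -9.306° → normalised to [0°, 360°): 350.694°.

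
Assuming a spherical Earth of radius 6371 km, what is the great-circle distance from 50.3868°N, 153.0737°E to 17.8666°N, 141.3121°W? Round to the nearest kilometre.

6768 km

Δλ = -141.3121 − 153.0737 = -294.3858°; wrapped into (−180°, 180°]: 65.6142°.
Δφ = 17.8666 − 50.3868 = -32.5202°.
a = sin²(Δφ/2) + cos φ₁ · cos φ₂ · sin²(Δλ/2) = 0.256547.
c = 2·atan2(√a, √(1−a)) = 1.06225 rad → d = 6371·c ≈ 6767.61 km.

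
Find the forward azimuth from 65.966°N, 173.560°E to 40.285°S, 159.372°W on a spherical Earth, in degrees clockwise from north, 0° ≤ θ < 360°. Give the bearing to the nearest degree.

Δλ = -159.372 − 173.560 = -332.932°; wrapped into (−180°, 180°]: 27.068°.
θ = atan2( sin Δλ · cos φ₂ , cos φ₁ · sin φ₂ − sin φ₁ · cos φ₂ · cos Δλ )
  = atan2(0.34713, -0.88373) = 158.555° → normalised to [0°, 360°): 158.555°.

159°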